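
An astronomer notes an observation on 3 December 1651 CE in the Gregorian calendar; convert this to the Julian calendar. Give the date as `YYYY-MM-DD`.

1651-11-23

At this point the Julian calendar is 10 days behind the Gregorian.
3 December 1651 Gregorian − 10 days → 23 November 1651 Julian.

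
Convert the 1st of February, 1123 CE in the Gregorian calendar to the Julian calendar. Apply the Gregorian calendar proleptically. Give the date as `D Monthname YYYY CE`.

25 January 1123 CE

At this point the Julian calendar is 7 days behind the Gregorian.
1 February 1123 Gregorian − 7 days → 25 January 1123 Julian.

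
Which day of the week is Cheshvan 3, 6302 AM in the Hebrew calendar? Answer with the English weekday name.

Wednesday

This is JDN 2649439 (25 October 2541 Gregorian).
JDN 2649439 mod 7 = 2, and JDN 0 was a Monday, so this is a Wednesday.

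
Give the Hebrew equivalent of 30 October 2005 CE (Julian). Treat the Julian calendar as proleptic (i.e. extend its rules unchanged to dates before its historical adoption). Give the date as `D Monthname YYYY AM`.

10 Cheshvan 5766 AM

Julian Day Number of the source date = 2453687.
Converting JDN 2453687 to the Hebrew calendar gives 10 Cheshvan 5766 AM.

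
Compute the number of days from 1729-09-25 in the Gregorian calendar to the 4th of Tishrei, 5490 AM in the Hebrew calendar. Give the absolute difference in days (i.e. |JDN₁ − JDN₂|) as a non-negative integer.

2

JDN of the first date = 2352832.
JDN of the second date = 2352834.
|2352834 − 2352832| = 2.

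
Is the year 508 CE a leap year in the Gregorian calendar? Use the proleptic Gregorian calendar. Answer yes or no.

508 is divisible by 4 and not by 100, so it is a leap year.

yes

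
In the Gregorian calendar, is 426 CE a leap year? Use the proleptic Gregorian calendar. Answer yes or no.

426 is not divisible by 4, so it is a common year.

no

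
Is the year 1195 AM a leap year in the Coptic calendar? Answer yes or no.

1195 mod 4 = 3; in the Coptic calendar a year is leap when year mod 4 = 3, so it is a leap year.

yes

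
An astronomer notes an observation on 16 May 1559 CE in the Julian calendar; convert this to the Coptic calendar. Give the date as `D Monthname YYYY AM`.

Both dates share Julian Day Number 2290618; in the Coptic calendar that is 21 Pashons 1275 AM.

21 Pashons 1275 AM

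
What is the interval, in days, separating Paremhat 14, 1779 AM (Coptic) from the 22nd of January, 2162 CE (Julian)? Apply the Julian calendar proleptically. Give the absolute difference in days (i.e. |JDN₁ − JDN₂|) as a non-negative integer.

36113

JDN of the first date = 2474637.
JDN of the second date = 2510750.
|2510750 − 2474637| = 36113.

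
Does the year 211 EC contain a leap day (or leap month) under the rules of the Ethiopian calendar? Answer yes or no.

yes

211 mod 4 = 3; in the Ethiopian calendar a year is leap when year mod 4 = 3, so it is a leap year.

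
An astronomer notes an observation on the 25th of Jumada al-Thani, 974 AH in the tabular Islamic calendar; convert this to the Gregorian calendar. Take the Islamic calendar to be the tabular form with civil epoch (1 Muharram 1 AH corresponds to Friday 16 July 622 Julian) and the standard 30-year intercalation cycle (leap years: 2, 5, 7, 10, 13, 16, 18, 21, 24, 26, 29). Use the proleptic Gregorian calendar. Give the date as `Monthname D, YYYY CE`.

Julian Day Number of the source date = 2293411.
Converting JDN 2293411 to the Gregorian calendar gives 17 January 1567 CE.

January 17, 1567 CE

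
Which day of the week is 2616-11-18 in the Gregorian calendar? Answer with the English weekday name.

Since JDN mod 7 = 0 (0 = Monday), the day is Monday.

Monday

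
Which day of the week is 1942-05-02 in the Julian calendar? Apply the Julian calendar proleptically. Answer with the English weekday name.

This is JDN 2430495 (15 May 1942 Gregorian).
2430495 ≡ 4 (mod 7); counting from Monday = 0 gives Friday.

Friday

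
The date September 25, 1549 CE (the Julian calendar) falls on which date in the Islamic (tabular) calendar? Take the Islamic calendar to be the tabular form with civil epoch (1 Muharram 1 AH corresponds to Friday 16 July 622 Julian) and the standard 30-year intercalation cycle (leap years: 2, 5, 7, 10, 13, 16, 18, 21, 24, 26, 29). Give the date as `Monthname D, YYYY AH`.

Ramadan 3, 956 AH

Both dates share Julian Day Number 2287098; in the tabular Islamic calendar that is 3 Ramadan 956 AH.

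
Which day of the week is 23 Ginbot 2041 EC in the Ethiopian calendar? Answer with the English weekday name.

This is JDN 2469593 (31 May 2049 Gregorian).
2469593 ≡ 0 (mod 7); counting from Monday = 0 gives Monday.

Monday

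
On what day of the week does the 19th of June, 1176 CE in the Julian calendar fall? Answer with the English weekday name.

Saturday

In the proleptic Gregorian calendar this is 26 June 1176 (JDN 2150762).
Since JDN mod 7 = 5 (0 = Monday), the day is Saturday.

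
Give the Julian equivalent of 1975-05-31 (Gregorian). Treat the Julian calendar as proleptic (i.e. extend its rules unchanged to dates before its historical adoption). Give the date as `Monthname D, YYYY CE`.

May 18, 1975 CE

At this point the Julian calendar is 13 days behind the Gregorian.
31 May 1975 Gregorian − 13 days → 18 May 1975 Julian.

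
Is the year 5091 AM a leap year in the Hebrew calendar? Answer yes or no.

no

Hebrew year 5091 is year 18 of its 19-year Metonic cycle; leap years are at positions 3, 6, 8, 11, 14, 17, 19, so it is a common year (12 months).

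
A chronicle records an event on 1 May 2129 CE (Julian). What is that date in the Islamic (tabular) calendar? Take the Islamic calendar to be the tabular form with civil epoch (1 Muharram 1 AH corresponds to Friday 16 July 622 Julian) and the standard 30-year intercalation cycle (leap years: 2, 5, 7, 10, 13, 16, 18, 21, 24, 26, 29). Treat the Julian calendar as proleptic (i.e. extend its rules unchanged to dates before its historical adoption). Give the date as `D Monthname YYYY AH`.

Julian Day Number of the source date = 2498796.
Converting JDN 2498796 to the tabular Islamic calendar gives 26 Muharram 1554 AH.

26 Muharram 1554 AH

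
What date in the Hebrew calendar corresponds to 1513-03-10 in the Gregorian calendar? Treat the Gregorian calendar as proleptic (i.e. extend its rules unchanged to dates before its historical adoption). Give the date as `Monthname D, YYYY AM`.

Adar 22, 5273 AM

Both dates share Julian Day Number 2273740; in the Hebrew calendar that is 22 Adar 5273 AM.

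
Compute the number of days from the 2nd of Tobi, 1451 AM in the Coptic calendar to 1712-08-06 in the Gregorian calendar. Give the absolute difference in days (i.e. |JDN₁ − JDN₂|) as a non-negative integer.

JDN of the first date = 2354763.
JDN of the second date = 2346573.
|2346573 − 2354763| = 8190.

8190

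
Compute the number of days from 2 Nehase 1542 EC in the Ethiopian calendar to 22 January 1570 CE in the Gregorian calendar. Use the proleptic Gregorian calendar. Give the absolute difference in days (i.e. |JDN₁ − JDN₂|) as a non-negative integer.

First date → JDN 2287402; second date → JDN 2294512.
The interval is |2287402 − 2294512| = 7110 days.

7110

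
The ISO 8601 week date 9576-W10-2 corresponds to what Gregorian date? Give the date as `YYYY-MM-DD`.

9576-03-02

ISO week 1 of 9576 is the week containing the first Thursday of 9576.
Week 10, day 2 (Tuesday) lands on 9576-03-02.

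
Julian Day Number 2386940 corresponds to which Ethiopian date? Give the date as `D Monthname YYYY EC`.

7 Yekatit 1815 EC

JDN 2386940 is 13 February 1823 in the Gregorian calendar.
In the Ethiopian calendar that day is 7 Yekatit 1815 EC.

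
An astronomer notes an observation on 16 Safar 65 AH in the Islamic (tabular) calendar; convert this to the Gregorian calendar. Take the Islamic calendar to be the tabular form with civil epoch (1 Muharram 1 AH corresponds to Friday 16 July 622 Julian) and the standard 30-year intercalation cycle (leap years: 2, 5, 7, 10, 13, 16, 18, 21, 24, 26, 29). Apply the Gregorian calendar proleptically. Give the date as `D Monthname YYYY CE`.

Julian Day Number of the source date = 1971164.
Converting JDN 1971164 to the Gregorian calendar gives 5 October 684 CE.

5 October 684 CE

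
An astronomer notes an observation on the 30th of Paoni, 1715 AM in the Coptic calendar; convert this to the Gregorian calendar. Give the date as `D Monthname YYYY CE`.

Julian Day Number of the source date = 2451367.
Converting JDN 2451367 to the Gregorian calendar gives 7 July 1999 CE.

7 July 1999 CE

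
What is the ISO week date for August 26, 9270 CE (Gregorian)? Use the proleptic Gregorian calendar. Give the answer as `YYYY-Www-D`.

The weekday is Tuesday (ISO weekday 2).
That Tuesday belongs to ISO week 35 of ISO year 9270.

9270-W35-2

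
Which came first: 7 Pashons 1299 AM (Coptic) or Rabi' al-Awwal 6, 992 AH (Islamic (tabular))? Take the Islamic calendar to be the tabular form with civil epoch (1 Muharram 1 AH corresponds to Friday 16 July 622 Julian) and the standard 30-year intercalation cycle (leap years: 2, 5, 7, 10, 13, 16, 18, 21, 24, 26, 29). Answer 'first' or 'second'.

First date → JDN 2299370; second date → JDN 2299681.
JDN 2299370 < JDN 2299681, so the first date is earlier.

first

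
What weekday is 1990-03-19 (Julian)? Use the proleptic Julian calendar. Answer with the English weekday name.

In the Gregorian calendar this is 1 April 1990 (JDN 2447983).
Since JDN mod 7 = 6 (0 = Monday), the day is Sunday.

Sunday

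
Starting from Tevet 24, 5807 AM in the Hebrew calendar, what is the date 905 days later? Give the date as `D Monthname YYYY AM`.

15 Tammuz 5809 AM

Counting 905 days forward from JDN 2468733 reaches JDN 2469638, which is 15 Tammuz 5809 AM.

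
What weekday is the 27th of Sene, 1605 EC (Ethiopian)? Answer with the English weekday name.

Monday

Equivalently 1 July 1613 Gregorian, JDN 2310378.
JDN 2310378 mod 7 = 0, and JDN 0 was a Monday, so this is a Monday.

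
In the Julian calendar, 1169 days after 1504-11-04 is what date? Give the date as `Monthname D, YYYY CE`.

Counting 1169 days forward from JDN 2270702 reaches JDN 2271871, which is January 17, 1508 CE.

January 17, 1508 CE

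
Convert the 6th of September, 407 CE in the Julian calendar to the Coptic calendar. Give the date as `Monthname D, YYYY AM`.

Thout 8, 124 AM

Julian Day Number of the source date = 1869963.
Converting JDN 1869963 to the Coptic calendar gives 8 Thout 124 AM.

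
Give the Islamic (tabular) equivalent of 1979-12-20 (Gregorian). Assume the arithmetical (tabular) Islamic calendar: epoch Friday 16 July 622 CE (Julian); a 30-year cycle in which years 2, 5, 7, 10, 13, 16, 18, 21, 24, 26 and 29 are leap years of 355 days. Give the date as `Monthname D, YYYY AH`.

Julian Day Number of the source date = 2444228.
Converting JDN 2444228 to the tabular Islamic calendar gives 30 Muharram 1400 AH.

Muharram 30, 1400 AH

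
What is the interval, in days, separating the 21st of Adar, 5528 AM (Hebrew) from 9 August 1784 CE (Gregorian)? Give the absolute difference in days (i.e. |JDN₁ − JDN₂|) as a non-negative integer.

5996

JDN of the first date = 2366878.
JDN of the second date = 2372874.
|2372874 − 2366878| = 5996.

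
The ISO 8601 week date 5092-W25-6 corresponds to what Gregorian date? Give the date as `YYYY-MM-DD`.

5092-06-25

ISO week 1 of 5092 is the week containing the first Thursday of 5092.
Week 25, day 6 (Saturday) lands on 5092-06-25.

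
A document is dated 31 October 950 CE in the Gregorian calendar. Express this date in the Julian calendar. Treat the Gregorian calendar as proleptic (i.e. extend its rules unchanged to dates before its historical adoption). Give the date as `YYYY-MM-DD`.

0950-10-26

The Julian–Gregorian offset here is 5 days (Julian trailing).
31 October 950 Gregorian − 5 days → 26 October 950 Julian.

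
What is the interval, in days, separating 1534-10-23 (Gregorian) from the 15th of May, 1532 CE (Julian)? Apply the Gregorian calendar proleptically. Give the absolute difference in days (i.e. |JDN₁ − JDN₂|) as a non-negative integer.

JDN of the first date = 2281637.
JDN of the second date = 2280756.
|2280756 − 2281637| = 881.

881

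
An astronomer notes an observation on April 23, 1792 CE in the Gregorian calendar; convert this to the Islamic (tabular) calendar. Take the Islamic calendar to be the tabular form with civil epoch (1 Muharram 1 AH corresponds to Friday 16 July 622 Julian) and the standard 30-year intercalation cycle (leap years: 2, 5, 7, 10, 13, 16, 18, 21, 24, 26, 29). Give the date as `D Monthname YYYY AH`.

Both dates share Julian Day Number 2375688; in the tabular Islamic calendar that is 1 Ramadan 1206 AH.

1 Ramadan 1206 AH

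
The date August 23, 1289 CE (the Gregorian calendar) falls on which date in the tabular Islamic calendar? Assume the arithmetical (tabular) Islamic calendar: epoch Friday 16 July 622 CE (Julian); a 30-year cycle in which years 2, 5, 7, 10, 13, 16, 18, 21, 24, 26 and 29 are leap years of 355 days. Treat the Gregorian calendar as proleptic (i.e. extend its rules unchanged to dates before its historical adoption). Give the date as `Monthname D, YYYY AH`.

Both dates share Julian Day Number 2192093; in the tabular Islamic calendar that is 27 Rajab 688 AH.

Rajab 27, 688 AH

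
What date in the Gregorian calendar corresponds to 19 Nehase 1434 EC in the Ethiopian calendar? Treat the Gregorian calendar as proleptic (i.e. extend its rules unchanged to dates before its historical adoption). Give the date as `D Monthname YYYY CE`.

21 August 1442 CE

Julian Day Number of the source date = 2247972.
Converting JDN 2247972 to the Gregorian calendar gives 21 August 1442 CE.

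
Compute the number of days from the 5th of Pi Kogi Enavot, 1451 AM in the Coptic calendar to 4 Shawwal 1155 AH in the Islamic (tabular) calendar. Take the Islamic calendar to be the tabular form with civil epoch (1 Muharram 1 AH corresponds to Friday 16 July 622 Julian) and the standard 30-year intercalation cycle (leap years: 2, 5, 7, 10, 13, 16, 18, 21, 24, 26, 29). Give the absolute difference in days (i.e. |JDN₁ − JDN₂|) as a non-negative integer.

2642

JDN of the first date = 2355006.
JDN of the second date = 2357648.
|2357648 − 2355006| = 2642.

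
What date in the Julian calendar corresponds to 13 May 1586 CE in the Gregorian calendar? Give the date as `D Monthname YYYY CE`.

3 May 1586 CE

At this point the Julian calendar is 10 days behind the Gregorian.
13 May 1586 Gregorian − 10 days → 3 May 1586 Julian.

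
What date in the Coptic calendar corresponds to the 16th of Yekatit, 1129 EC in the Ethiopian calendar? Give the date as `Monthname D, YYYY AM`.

Meshir 16, 853 AM

Both dates share Julian Day Number 2136388; in the Coptic calendar that is 16 Meshir 853 AM.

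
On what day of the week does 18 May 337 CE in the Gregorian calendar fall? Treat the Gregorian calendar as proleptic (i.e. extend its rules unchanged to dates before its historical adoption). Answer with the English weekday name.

Since JDN mod 7 = 1 (0 = Monday), the day is Tuesday.

Tuesday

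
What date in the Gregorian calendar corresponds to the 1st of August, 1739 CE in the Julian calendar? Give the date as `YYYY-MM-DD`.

For dates in this range the Gregorian date is 11 days ahead of the Julian.
1 August 1739 Julian + 11 days → 12 August 1739 Gregorian.

1739-08-12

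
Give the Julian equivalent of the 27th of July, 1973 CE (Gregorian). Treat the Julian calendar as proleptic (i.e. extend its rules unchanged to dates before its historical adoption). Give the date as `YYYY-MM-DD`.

1973-07-14

At this point the Julian calendar is 13 days behind the Gregorian.
27 July 1973 Gregorian − 13 days → 14 July 1973 Julian.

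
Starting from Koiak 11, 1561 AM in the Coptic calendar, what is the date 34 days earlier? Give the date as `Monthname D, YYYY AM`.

Counting 34 days back from JDN 2394920 reaches JDN 2394886, which is Hathor 7, 1561 AM.

Hathor 7, 1561 AM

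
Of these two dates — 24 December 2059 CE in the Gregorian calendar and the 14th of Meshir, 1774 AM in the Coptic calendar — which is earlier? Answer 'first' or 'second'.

second

First date → JDN 2473452; second date → JDN 2472781.
JDN 2472781 < JDN 2473452, so the second date is earlier.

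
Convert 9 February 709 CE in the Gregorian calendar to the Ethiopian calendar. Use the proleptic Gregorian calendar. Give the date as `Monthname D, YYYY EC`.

Julian Day Number of the source date = 1980056.
Converting JDN 1980056 to the Ethiopian calendar gives 11 Yekatit 701 EC.

Yekatit 11, 701 EC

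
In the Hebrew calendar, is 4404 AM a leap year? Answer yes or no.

Hebrew year 4404 is year 15 of its 19-year Metonic cycle; leap years are at positions 3, 6, 8, 11, 14, 17, 19, so it is a common year (12 months).

no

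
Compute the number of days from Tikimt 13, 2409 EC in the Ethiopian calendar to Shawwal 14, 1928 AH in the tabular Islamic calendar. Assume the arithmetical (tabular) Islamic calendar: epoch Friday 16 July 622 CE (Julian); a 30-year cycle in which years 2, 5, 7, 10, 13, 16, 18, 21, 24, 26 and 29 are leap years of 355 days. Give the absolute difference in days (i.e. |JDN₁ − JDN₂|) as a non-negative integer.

First date → JDN 2603785; second date → JDN 2631584.
The interval is |2603785 − 2631584| = 27799 days.

27799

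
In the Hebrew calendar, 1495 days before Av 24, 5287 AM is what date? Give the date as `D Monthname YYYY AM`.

The starting date is JDN 2278997; 2278997 − 1495 = 2277502.
JDN 2277502 corresponds to 5 Tammuz 5283 AM.

5 Tammuz 5283 AM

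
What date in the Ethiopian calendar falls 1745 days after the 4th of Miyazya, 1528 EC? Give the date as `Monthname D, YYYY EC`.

JDN of the 4th of Miyazya, 1528 EC = 2282171.
2282171 + 1745 = 2283916.
JDN 2283916 in the Ethiopian calendar is Tir 13, 1533 EC.

Tir 13, 1533 EC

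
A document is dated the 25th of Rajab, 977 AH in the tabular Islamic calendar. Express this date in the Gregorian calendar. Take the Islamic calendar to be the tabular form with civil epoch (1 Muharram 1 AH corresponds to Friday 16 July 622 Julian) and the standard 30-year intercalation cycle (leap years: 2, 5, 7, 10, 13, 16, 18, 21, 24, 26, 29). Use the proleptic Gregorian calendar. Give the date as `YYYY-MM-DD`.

1570-01-13

Both dates share Julian Day Number 2294503; in the Gregorian calendar that is 13 January 1570 CE.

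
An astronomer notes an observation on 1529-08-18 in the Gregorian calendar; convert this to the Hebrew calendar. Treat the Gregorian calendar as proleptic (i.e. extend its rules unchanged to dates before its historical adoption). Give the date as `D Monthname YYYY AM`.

Both dates share Julian Day Number 2279745; in the Hebrew calendar that is 3 Elul 5289 AM.

3 Elul 5289 AM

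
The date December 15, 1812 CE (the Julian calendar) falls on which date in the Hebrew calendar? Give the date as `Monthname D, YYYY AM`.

The source date corresponds to 27 December 1812 in the Gregorian calendar (JDN 2383240).
That day falls on 24 Tevet 5573 AM in the Hebrew calendar.

Tevet 24, 5573 AM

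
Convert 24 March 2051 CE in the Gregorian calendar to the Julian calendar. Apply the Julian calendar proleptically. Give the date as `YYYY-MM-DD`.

The Julian–Gregorian offset here is 13 days (Julian trailing).
24 March 2051 Gregorian − 13 days → 11 March 2051 Julian.

2051-03-11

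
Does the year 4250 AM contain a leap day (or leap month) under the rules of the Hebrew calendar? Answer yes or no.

Hebrew year 4250 is year 13 of its 19-year Metonic cycle; leap years are at positions 3, 6, 8, 11, 14, 17, 19, so it is a common year (12 months).

no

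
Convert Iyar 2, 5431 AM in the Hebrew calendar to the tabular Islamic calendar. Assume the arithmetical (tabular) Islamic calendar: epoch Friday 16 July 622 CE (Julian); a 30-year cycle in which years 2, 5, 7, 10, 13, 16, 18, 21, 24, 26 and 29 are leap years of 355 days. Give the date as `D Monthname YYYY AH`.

2 Dhu al-Hijjah 1081 AH

Both dates share Julian Day Number 2331482; in the tabular Islamic calendar that is 2 Dhu al-Hijjah 1081 AH.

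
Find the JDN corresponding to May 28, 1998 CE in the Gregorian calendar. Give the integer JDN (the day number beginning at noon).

JDN 2299161 is 15 October 1582 CE (Gregorian); the target day is +151801 days from there, so JDN = 2450962.

2450962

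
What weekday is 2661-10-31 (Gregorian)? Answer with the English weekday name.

Thursday

JDN 2693274 mod 7 = 3, and JDN 0 was a Monday, so this is a Thursday.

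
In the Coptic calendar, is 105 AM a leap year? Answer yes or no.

no

105 mod 4 = 1; in the Coptic calendar a year is leap when year mod 4 = 3, so it is a common year.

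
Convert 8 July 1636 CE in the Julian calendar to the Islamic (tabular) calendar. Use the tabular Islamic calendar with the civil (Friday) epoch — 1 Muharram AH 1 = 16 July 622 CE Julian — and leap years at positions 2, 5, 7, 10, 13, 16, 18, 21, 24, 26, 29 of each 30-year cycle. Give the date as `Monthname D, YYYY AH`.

The source date corresponds to 18 July 1636 in the Gregorian calendar (JDN 2318796).
That day falls on 14 Safar 1046 AH in the tabular Islamic calendar.

Safar 14, 1046 AH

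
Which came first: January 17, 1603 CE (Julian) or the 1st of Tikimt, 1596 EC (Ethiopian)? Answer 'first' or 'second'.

first

The two dates have Julian Day Numbers 2306570 and 2306825 respectively.
Since 2306570 < 2306825, the first date comes first.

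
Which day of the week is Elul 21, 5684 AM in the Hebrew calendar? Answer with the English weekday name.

Saturday

This is JDN 2424049 (20 September 1924 Gregorian).
2424049 ≡ 5 (mod 7); counting from Monday = 0 gives Saturday.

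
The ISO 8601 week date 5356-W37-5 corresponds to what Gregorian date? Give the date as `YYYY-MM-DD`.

5356-09-10

ISO week 1 of 5356 is the week containing the first Thursday of 5356.
Week 37, day 5 (Friday) lands on 5356-09-10.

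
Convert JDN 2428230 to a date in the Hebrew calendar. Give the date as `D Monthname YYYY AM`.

8 Adar 5696 AM

JDN 2428230 is 2 March 1936 in the Gregorian calendar.
In the Hebrew calendar that day is 8 Adar 5696 AM.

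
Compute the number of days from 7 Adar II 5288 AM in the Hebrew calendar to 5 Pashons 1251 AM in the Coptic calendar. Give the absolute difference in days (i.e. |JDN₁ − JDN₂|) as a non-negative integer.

2619

First date → JDN 2279217; second date → JDN 2281836.
The interval is |2279217 − 2281836| = 2619 days.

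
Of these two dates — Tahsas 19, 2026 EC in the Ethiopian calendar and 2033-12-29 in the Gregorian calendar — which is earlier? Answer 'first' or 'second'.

first

The two dates have Julian Day Numbers 2463960 and 2463961 respectively.
Since 2463960 < 2463961, the first date comes first.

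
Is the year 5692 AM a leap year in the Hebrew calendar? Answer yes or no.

Hebrew year 5692 is year 11 of its 19-year Metonic cycle; leap years are at positions 3, 6, 8, 11, 14, 17, 19, so it is a leap year (13 months).

yes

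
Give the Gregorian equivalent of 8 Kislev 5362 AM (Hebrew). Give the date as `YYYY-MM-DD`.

Both dates share Julian Day Number 2306149; in the Gregorian calendar that is 2 December 1601 CE.

1601-12-02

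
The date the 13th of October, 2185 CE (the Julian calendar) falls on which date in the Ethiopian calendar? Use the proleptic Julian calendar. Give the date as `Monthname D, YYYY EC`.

The source date corresponds to 27 October 2185 in the Gregorian calendar (JDN 2519415).
That day falls on 16 Tikimt 2178 EC in the Ethiopian calendar.

Tikimt 16, 2178 EC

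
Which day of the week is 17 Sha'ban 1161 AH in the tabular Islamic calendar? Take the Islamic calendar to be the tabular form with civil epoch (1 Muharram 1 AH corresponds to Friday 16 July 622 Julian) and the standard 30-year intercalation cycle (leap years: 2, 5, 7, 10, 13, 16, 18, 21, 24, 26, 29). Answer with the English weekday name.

In the Gregorian calendar this is 12 August 1748 (JDN 2359728).
Since JDN mod 7 = 0 (0 = Monday), the day is Monday.

Monday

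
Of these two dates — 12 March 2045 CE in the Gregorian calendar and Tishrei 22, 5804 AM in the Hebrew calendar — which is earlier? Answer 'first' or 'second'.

second

Converting both to JDN: 2468052 vs 2467549; the smaller is the second.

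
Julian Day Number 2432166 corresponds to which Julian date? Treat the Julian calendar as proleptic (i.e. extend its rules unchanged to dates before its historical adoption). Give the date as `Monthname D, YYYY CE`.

November 28, 1946 CE

The Gregorian equivalent of JDN 2432166 is 11 December 1946.
In the Julian calendar that day is November 28, 1946 CE.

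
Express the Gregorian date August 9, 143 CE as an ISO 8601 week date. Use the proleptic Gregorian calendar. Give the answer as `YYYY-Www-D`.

0143-W32-5

The weekday is Friday (ISO weekday 5).
That Friday belongs to ISO week 32 of ISO year 143.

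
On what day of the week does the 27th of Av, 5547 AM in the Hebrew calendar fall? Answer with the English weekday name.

Saturday

Equivalently 11 August 1787 Gregorian, JDN 2373971.
Since JDN mod 7 = 5 (0 = Monday), the day is Saturday.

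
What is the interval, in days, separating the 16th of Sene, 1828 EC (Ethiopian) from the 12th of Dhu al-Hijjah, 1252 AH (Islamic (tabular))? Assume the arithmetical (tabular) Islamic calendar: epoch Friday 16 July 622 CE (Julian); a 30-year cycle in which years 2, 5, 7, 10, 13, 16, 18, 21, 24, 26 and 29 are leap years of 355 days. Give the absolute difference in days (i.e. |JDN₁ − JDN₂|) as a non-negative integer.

271

First date → JDN 2391818; second date → JDN 2392089.
The interval is |2391818 − 2392089| = 271 days.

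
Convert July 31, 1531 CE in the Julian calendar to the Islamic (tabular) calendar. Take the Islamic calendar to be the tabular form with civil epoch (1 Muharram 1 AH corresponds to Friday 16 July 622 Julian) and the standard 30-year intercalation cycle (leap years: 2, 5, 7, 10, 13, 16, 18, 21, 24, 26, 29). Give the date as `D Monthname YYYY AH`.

Julian Day Number of the source date = 2280467.
Converting JDN 2280467 to the tabular Islamic calendar gives 16 Dhu al-Hijjah 937 AH.

16 Dhu al-Hijjah 937 AH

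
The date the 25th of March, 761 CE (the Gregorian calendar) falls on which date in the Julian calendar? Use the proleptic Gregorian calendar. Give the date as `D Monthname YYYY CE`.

The Julian–Gregorian offset here is 4 days (Julian trailing).
25 March 761 Gregorian − 4 days → 21 March 761 Julian.

21 March 761 CE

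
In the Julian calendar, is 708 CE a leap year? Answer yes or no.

708 mod 4 = 0, so it is a leap year in the Julian calendar.

yes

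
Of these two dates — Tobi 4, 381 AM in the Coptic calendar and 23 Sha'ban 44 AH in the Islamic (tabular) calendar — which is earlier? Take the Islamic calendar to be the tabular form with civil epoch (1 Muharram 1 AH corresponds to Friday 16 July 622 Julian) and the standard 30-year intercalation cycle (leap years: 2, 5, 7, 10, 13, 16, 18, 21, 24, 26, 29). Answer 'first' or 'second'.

second

The two dates have Julian Day Numbers 1963948 and 1963907 respectively.
Since 1963907 < 1963948, the second date comes first.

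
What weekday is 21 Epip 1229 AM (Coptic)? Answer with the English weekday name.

This is JDN 2273877 (25 July 1513 Gregorian).
Since JDN mod 7 = 4 (0 = Monday), the day is Friday.

Friday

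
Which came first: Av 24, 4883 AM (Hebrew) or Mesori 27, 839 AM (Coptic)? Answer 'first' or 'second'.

first

Converting both to JDN: 2131462 vs 2131465; the smaller is the first.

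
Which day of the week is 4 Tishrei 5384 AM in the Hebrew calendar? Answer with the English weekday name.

Thursday

This is JDN 2314119 (28 September 1623 Gregorian).
JDN 2314119 mod 7 = 3, and JDN 0 was a Monday, so this is a Thursday.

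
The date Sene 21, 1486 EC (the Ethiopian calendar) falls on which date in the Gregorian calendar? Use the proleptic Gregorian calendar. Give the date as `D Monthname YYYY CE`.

24 June 1494 CE

Both dates share Julian Day Number 2266907; in the Gregorian calendar that is 24 June 1494 CE.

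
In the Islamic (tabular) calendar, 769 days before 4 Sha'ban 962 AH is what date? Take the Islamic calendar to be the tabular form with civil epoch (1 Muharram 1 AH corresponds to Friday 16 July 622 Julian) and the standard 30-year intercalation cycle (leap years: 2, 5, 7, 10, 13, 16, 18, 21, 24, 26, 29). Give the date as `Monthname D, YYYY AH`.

The starting date is JDN 2289196; 2289196 − 769 = 2288427.
JDN 2288427 corresponds to Jumada al-Thani 2, 960 AH.

Jumada al-Thani 2, 960 AH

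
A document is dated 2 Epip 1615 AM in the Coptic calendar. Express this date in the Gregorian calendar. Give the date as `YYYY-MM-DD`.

1899-07-08

Both dates share Julian Day Number 2414844; in the Gregorian calendar that is 8 July 1899 CE.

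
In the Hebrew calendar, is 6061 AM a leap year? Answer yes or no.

yes

Hebrew year 6061 is year 19 of its 19-year Metonic cycle; leap years are at positions 3, 6, 8, 11, 14, 17, 19, so it is a leap year (13 months).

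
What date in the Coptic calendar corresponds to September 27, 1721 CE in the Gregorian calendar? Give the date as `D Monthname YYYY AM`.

Julian Day Number of the source date = 2349912.
Converting JDN 2349912 to the Coptic calendar gives 19 Thout 1438 AM.

19 Thout 1438 AM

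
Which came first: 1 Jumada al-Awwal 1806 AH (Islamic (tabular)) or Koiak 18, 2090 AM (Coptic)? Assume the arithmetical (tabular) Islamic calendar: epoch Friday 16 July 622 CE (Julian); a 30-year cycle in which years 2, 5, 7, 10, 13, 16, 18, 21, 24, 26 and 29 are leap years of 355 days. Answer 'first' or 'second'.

second

Converting both to JDN: 2588190 vs 2588144; the smaller is the second.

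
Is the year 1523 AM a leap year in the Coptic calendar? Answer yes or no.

yes

1523 mod 4 = 3; in the Coptic calendar a year is leap when year mod 4 = 3, so it is a leap year.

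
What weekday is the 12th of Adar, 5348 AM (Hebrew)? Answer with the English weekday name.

Friday

This is JDN 2301135 (11 March 1588 Gregorian).
2301135 ≡ 4 (mod 7); counting from Monday = 0 gives Friday.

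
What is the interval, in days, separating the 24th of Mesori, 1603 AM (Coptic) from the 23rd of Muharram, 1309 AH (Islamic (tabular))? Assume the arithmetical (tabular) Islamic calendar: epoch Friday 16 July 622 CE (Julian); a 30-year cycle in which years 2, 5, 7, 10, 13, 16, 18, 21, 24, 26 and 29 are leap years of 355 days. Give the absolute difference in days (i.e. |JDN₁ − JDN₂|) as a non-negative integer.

1461

JDN of the first date = 2410513.
JDN of the second date = 2411974.
|2411974 − 2410513| = 1461.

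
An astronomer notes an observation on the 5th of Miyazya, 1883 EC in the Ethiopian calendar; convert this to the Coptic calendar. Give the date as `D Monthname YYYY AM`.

5 Parmouti 1607 AM

The source date corresponds to 12 April 1891 in the Gregorian calendar (JDN 2411835).
That day falls on 5 Parmouti 1607 AM in the Coptic calendar.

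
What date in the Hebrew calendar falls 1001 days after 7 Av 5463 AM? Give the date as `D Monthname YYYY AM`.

2 Iyar 5466 AM

The starting date is JDN 2343268; 2343268 + 1001 = 2344269.
JDN 2344269 corresponds to 2 Iyar 5466 AM.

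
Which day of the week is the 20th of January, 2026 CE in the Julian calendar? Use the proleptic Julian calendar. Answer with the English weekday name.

Equivalently 2 February 2026 Gregorian, JDN 2461074.
JDN 2461074 mod 7 = 0, and JDN 0 was a Monday, so this is a Monday.

Monday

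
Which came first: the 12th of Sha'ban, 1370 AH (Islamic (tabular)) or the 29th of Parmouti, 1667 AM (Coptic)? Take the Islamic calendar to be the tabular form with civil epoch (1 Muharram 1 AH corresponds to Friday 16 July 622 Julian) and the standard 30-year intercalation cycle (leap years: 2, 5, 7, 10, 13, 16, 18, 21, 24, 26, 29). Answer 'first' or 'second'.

second

The two dates have Julian Day Numbers 2433786 and 2433774 respectively.
Since 2433774 < 2433786, the second date comes first.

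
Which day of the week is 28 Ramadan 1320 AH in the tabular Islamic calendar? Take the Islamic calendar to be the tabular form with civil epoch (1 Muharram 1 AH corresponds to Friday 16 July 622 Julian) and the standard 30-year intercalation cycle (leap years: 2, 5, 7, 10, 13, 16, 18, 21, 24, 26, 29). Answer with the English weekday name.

In the Gregorian calendar this is 29 December 1902 (JDN 2416113).
2416113 ≡ 0 (mod 7); counting from Monday = 0 gives Monday.

Monday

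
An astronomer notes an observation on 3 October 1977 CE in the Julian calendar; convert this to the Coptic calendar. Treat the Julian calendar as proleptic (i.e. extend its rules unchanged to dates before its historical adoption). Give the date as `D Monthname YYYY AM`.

6 Paopi 1694 AM

Both dates share Julian Day Number 2443433; in the Coptic calendar that is 6 Paopi 1694 AM.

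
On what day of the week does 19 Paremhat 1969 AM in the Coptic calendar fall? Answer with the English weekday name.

Wednesday

Equivalently 30 March 2253 Gregorian, JDN 2544040.
JDN 2544040 mod 7 = 2, and JDN 0 was a Monday, so this is a Wednesday.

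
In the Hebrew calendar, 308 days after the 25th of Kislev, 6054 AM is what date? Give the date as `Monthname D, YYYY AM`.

Cheshvan 8, 6055 AM

Counting 308 days forward from JDN 2558920 reaches JDN 2559228, which is Cheshvan 8, 6055 AM.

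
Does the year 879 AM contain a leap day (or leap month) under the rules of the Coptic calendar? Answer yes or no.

yes

879 mod 4 = 3; in the Coptic calendar a year is leap when year mod 4 = 3, so it is a leap year.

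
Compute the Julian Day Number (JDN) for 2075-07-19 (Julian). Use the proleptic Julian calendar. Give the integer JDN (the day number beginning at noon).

Equivalently 1 August 2075 (Gregorian).
JDN 2299161 is 15 October 1582 CE (Gregorian); the target day is +179990 days from there, so JDN = 2479151.

2479151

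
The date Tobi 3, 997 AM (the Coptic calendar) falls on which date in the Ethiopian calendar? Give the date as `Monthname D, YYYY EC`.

Both dates share Julian Day Number 2188941; in the Ethiopian calendar that is 3 Tir 1273 EC.

Tir 3, 1273 EC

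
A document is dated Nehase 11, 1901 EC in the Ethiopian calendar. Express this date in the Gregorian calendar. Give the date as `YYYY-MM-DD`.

Both dates share Julian Day Number 2418536; in the Gregorian calendar that is 17 August 1909 CE.

1909-08-17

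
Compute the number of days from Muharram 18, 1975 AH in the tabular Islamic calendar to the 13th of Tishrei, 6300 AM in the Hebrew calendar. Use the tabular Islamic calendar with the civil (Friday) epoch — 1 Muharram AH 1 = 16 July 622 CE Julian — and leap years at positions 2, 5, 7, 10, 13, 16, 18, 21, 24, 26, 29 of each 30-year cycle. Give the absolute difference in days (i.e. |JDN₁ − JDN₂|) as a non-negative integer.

702

JDN of the first date = 2647977.
JDN of the second date = 2648679.
|2648679 − 2647977| = 702.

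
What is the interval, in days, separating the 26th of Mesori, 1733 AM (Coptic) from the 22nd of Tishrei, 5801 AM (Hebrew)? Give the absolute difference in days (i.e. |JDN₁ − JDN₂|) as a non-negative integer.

JDN of the first date = 2457998.
JDN of the second date = 2466427.
|2466427 − 2457998| = 8429.

8429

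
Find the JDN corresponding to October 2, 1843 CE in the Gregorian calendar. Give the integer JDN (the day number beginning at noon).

2394476

JDN 2451545 is 1 January 2000 CE (Gregorian); the target day is −57069 days from there, so JDN = 2394476.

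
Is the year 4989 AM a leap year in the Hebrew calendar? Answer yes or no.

yes

Hebrew year 4989 is year 11 of its 19-year Metonic cycle; leap years are at positions 3, 6, 8, 11, 14, 17, 19, so it is a leap year (13 months).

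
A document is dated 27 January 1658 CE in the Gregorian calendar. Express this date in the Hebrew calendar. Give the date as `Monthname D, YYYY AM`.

Shevat 23, 5418 AM

Both dates share Julian Day Number 2326659; in the Hebrew calendar that is 23 Shevat 5418 AM.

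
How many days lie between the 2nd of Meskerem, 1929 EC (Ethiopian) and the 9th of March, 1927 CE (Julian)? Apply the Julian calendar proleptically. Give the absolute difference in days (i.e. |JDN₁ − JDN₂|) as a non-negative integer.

First date → JDN 2428424; second date → JDN 2424962.
The interval is |2428424 − 2424962| = 3462 days.

3462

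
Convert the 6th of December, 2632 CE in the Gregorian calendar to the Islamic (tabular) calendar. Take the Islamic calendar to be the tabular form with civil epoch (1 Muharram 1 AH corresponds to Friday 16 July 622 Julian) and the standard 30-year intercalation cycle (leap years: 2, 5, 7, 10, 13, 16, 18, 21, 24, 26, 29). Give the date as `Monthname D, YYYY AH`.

Julian Day Number of the source date = 2682718.
Converting JDN 2682718 to the tabular Islamic calendar gives 1 Safar 2073 AH.

Safar 1, 2073 AH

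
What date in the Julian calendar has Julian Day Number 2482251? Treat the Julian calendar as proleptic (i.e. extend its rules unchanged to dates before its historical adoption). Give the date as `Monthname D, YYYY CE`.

January 13, 2084 CE

JDN 2482251 is 26 January 2084 in the Gregorian calendar.
In the Julian calendar that day is January 13, 2084 CE.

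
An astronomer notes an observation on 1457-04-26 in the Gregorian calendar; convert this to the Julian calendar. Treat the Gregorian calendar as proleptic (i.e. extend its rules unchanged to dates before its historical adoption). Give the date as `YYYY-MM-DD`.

At this point the Julian calendar is 9 days behind the Gregorian.
26 April 1457 Gregorian − 9 days → 17 April 1457 Julian.

1457-04-17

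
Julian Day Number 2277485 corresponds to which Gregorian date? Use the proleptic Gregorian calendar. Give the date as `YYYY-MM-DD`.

Counting from JDN 2299161 = 15 Oct 1582 gives an offset of -21676 days.

1523-06-11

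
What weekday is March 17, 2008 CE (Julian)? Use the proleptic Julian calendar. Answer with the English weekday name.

Sunday

In the Gregorian calendar this is 30 March 2008 (JDN 2454556).
Since JDN mod 7 = 6 (0 = Monday), the day is Sunday.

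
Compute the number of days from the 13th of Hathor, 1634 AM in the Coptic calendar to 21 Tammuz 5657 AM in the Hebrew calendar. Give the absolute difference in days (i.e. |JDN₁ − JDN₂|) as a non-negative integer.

7428

JDN of the first date = 2421555.
JDN of the second date = 2414127.
|2414127 − 2421555| = 7428.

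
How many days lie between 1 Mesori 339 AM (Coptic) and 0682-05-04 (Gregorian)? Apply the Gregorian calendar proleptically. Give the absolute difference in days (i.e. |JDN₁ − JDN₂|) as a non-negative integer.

21465

First date → JDN 1948814; second date → JDN 1970279.
The interval is |1948814 − 1970279| = 21465 days.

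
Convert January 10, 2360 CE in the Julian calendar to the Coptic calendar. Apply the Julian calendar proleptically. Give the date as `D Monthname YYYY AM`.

14 Tobi 2076 AM

Julian Day Number of the source date = 2583057.
Converting JDN 2583057 to the Coptic calendar gives 14 Tobi 2076 AM.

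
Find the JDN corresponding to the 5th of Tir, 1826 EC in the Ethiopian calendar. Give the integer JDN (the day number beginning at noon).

In the Gregorian calendar the same day is 12 January 1834.
JDN 2400001 is 17 November 1858 CE (Gregorian), MJD 0; the target day is −9075 days from there, so JDN = 2390926.

2390926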